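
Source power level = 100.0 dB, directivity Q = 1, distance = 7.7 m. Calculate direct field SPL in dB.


Given values:
  Lw = 100.0 dB, Q = 1, r = 7.7 m
Formula: SPL = Lw + 10 * log10(Q / (4 * pi * r^2))
Compute 4 * pi * r^2 = 4 * pi * 7.7^2 = 745.0601
Compute Q / denom = 1 / 745.0601 = 0.00134217
Compute 10 * log10(0.00134217) = -28.7219
SPL = 100.0 + (-28.7219) = 71.28

71.28 dB


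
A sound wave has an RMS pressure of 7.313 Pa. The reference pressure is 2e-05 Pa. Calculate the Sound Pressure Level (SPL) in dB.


Given values:
  p = 7.313 Pa
  p_ref = 2e-05 Pa
Formula: SPL = 20 * log10(p / p_ref)
Compute ratio: p / p_ref = 7.313 / 2e-05 = 365650
Compute log10: log10(365650) = 5.563066
Multiply: SPL = 20 * 5.563066 = 111.26

111.26 dB


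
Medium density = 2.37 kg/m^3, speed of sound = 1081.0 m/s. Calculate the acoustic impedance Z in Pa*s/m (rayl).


Given values:
  rho = 2.37 kg/m^3
  c = 1081.0 m/s
Formula: Z = rho * c
Z = 2.37 * 1081.0
Z = 2561.97

2561.97 rayl


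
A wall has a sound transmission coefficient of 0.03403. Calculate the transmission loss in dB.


Given values:
  tau = 0.03403
Formula: TL = 10 * log10(1 / tau)
Compute 1 / tau = 1 / 0.03403 = 29.3858
Compute log10(29.3858) = 1.468138
TL = 10 * 1.468138 = 14.68

14.68 dB


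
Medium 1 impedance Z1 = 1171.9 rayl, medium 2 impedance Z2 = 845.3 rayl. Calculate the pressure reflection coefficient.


Given values:
  Z1 = 1171.9 rayl, Z2 = 845.3 rayl
Formula: R = (Z2 - Z1) / (Z2 + Z1)
Numerator: Z2 - Z1 = 845.3 - 1171.9 = -326.6
Denominator: Z2 + Z1 = 845.3 + 1171.9 = 2017.2
R = -326.6 / 2017.2 = -0.1619

-0.1619


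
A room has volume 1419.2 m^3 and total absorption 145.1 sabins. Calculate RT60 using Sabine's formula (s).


Given values:
  V = 1419.2 m^3
  A = 145.1 sabins
Formula: RT60 = 0.161 * V / A
Numerator: 0.161 * 1419.2 = 228.4912
RT60 = 228.4912 / 145.1 = 1.575

1.575 s


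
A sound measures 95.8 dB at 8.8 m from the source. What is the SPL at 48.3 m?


Given values:
  SPL1 = 95.8 dB, r1 = 8.8 m, r2 = 48.3 m
Formula: SPL2 = SPL1 - 20 * log10(r2 / r1)
Compute ratio: r2 / r1 = 48.3 / 8.8 = 5.4886
Compute log10: log10(5.4886) = 0.739462
Compute drop: 20 * 0.739462 = 14.7892
SPL2 = 95.8 - 14.7892 = 81.01

81.01 dB


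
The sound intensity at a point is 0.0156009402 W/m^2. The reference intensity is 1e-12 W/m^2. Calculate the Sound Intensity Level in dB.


Given values:
  I = 0.0156009402 W/m^2
  I_ref = 1e-12 W/m^2
Formula: SIL = 10 * log10(I / I_ref)
Compute ratio: I / I_ref = 15600940200
Compute log10: log10(15600940200) = 10.193151
Multiply: SIL = 10 * 10.193151 = 101.93

101.93 dB


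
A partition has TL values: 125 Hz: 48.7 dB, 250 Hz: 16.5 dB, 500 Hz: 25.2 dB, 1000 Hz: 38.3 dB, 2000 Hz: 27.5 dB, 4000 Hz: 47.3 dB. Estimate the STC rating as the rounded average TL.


Given TL values at each frequency:
  125 Hz: 48.7 dB
  250 Hz: 16.5 dB
  500 Hz: 25.2 dB
  1000 Hz: 38.3 dB
  2000 Hz: 27.5 dB
  4000 Hz: 47.3 dB
Formula: STC ~ round(average of TL values)
Sum = 48.7 + 16.5 + 25.2 + 38.3 + 27.5 + 47.3 = 203.5
Average = 203.5 / 6 = 33.92
Rounded: 34

34


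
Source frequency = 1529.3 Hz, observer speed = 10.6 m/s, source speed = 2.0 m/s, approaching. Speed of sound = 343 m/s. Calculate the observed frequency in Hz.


Given values:
  f_s = 1529.3 Hz, v_o = 10.6 m/s, v_s = 2.0 m/s
  Direction: approaching
Formula: f_o = f_s * (c + v_o) / (c - v_s)
Numerator: c + v_o = 343 + 10.6 = 353.6
Denominator: c - v_s = 343 - 2.0 = 341.0
f_o = 1529.3 * 353.6 / 341.0 = 1585.81

1585.81 Hz


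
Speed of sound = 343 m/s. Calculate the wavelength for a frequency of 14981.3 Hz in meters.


Given values:
  c = 343 m/s, f = 14981.3 Hz
Formula: lambda = c / f
lambda = 343 / 14981.3
lambda = 0.0229

0.0229 m


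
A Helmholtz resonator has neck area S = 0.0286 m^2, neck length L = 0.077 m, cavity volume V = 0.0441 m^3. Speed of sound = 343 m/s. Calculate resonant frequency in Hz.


Given values:
  S = 0.0286 m^2, L = 0.077 m, V = 0.0441 m^3, c = 343 m/s
Formula: f = (c / (2*pi)) * sqrt(S / (V * L))
Compute V * L = 0.0441 * 0.077 = 0.0033957
Compute S / (V * L) = 0.0286 / 0.0033957 = 8.4224
Compute sqrt(8.4224) = 2.902137
Compute c / (2*pi) = 343 / 6.283185 = 54.590148
f = 54.590148 * 2.902137 = 158.43

158.43 Hz


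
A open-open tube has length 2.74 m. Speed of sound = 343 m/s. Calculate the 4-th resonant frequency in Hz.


Given values:
  Tube type: open-open, L = 2.74 m, c = 343 m/s, n = 4
Formula: f_n = n * c / (2 * L)
Compute 2 * L = 2 * 2.74 = 5.48
f = 4 * 343 / 5.48
f = 250.36

250.36 Hz


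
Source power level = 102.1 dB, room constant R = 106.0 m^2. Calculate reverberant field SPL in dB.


Given values:
  Lw = 102.1 dB, R = 106.0 m^2
Formula: SPL = Lw + 10 * log10(4 / R)
Compute 4 / R = 4 / 106.0 = 0.037736
Compute 10 * log10(0.037736) = -14.2324
SPL = 102.1 + (-14.2324) = 87.87

87.87 dB


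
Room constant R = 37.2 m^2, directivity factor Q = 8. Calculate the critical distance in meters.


Given values:
  R = 37.2 m^2, Q = 8
Formula: d_c = 0.141 * sqrt(Q * R)
Compute Q * R = 8 * 37.2 = 297.6
Compute sqrt(297.6) = 17.2511
d_c = 0.141 * 17.2511 = 2.432

2.432 m


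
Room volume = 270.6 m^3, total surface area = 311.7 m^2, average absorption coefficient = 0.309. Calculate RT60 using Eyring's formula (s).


Given values:
  V = 270.6 m^3, S = 311.7 m^2, alpha = 0.309
Formula: RT60 = 0.161 * V / (-S * ln(1 - alpha))
Compute ln(1 - 0.309) = ln(0.691) = -0.369615
Denominator: -311.7 * -0.369615 = 115.209
Numerator: 0.161 * 270.6 = 43.5666
RT60 = 43.5666 / 115.209 = 0.378

0.378 s


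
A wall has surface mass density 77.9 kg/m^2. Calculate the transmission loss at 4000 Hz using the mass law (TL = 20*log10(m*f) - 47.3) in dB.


Given values:
  m = 77.9 kg/m^2, f = 4000 Hz
Formula: TL = 20 * log10(m * f) - 47.3
Compute m * f = 77.9 * 4000 = 311600.0
Compute log10(311600.0) = 5.493597
Compute 20 * 5.493597 = 109.8719
TL = 109.8719 - 47.3 = 62.57

62.57 dB


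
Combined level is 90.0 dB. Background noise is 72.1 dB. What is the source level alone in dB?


Given values:
  L_total = 90.0 dB, L_bg = 72.1 dB
Formula: L_source = 10 * log10(10^(L_total/10) - 10^(L_bg/10))
Convert to linear:
  10^(90.0/10) = 1000000000.0
  10^(72.1/10) = 16218100.9736
Difference: 1000000000.0 - 16218100.9736 = 983781899.0264
L_source = 10 * log10(983781899.0264) = 89.93

89.93 dB


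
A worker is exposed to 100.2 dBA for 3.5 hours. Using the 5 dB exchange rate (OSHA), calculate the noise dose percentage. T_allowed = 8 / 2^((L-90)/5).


Given values:
  L = 100.2 dBA, T = 3.5 hours
Formula: T_allowed = 8 / 2^((L - 90) / 5)
Compute exponent: (100.2 - 90) / 5 = 2.04
Compute 2^(2.04) = 4.112455
T_allowed = 8 / 4.112455 = 1.94531 hours
Dose = (T / T_allowed) * 100
Dose = (3.5 / 1.94531) * 100 = 179.92

179.92 %


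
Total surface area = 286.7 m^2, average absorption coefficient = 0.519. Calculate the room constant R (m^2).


Given values:
  S = 286.7 m^2, alpha = 0.519
Formula: R = S * alpha / (1 - alpha)
Numerator: 286.7 * 0.519 = 148.7973
Denominator: 1 - 0.519 = 0.481
R = 148.7973 / 0.481 = 309.35

309.35 m^2


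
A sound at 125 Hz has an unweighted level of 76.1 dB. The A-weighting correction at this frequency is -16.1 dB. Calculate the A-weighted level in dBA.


Given values:
  SPL = 76.1 dB
  A-weighting at 125 Hz = -16.1 dB
Formula: L_A = SPL + A_weight
L_A = 76.1 + (-16.1)
L_A = 60.0

60.0 dBA


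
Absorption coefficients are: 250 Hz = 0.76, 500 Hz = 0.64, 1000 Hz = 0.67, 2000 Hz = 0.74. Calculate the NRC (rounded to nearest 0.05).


Given values:
  a_250 = 0.76, a_500 = 0.64
  a_1000 = 0.67, a_2000 = 0.74
Formula: NRC = (a250 + a500 + a1000 + a2000) / 4
Sum = 0.76 + 0.64 + 0.67 + 0.74 = 2.81
NRC = 2.81 / 4 = 0.7025
Rounded to nearest 0.05: 0.7

0.7


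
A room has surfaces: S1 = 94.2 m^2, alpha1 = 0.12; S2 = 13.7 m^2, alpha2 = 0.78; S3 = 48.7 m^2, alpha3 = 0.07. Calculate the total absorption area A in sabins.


Given surfaces:
  Surface 1: 94.2 * 0.12 = 11.304
  Surface 2: 13.7 * 0.78 = 10.686
  Surface 3: 48.7 * 0.07 = 3.409
Formula: A = sum(Si * alpha_i)
A = 11.304 + 10.686 + 3.409
A = 25.4

25.4 sabins


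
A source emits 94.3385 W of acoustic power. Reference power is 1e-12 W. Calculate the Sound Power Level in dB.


Given values:
  W = 94.3385 W
  W_ref = 1e-12 W
Formula: SWL = 10 * log10(W / W_ref)
Compute ratio: W / W_ref = 94338500000000
Compute log10: log10(94338500000000) = 13.974689
Multiply: SWL = 10 * 13.974689 = 139.75

139.75 dB


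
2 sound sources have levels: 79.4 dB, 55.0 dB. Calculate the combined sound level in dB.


Formula: L_total = 10 * log10( sum(10^(Li/10)) )
  Source 1: 10^(79.4/10) = 87096358.9956
  Source 2: 10^(55.0/10) = 316227.766
Sum of linear values = 87412586.7616
L_total = 10 * log10(87412586.7616) = 79.42

79.42 dB


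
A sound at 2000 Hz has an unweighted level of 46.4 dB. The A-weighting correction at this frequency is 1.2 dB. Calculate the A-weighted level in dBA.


Given values:
  SPL = 46.4 dB
  A-weighting at 2000 Hz = 1.2 dB
Formula: L_A = SPL + A_weight
L_A = 46.4 + (1.2)
L_A = 47.6

47.6 dBA


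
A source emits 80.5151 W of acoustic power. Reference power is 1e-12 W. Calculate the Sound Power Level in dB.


Given values:
  W = 80.5151 W
  W_ref = 1e-12 W
Formula: SWL = 10 * log10(W / W_ref)
Compute ratio: W / W_ref = 80515100000000
Compute log10: log10(80515100000000) = 13.905877
Multiply: SWL = 10 * 13.905877 = 139.06

139.06 dB


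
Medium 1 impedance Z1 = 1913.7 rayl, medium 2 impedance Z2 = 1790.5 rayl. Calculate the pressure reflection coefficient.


Given values:
  Z1 = 1913.7 rayl, Z2 = 1790.5 rayl
Formula: R = (Z2 - Z1) / (Z2 + Z1)
Numerator: Z2 - Z1 = 1790.5 - 1913.7 = -123.2
Denominator: Z2 + Z1 = 1790.5 + 1913.7 = 3704.2
R = -123.2 / 3704.2 = -0.0333

-0.0333


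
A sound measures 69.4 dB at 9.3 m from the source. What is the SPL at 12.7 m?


Given values:
  SPL1 = 69.4 dB, r1 = 9.3 m, r2 = 12.7 m
Formula: SPL2 = SPL1 - 20 * log10(r2 / r1)
Compute ratio: r2 / r1 = 12.7 / 9.3 = 1.3656
Compute log10: log10(1.3656) = 0.135324
Compute drop: 20 * 0.135324 = 2.7065
SPL2 = 69.4 - 2.7065 = 66.69

66.69 dB


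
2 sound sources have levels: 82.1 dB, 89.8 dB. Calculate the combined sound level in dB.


Formula: L_total = 10 * log10( sum(10^(Li/10)) )
  Source 1: 10^(82.1/10) = 162181009.7359
  Source 2: 10^(89.8/10) = 954992586.0214
Sum of linear values = 1117173595.7573
L_total = 10 * log10(1117173595.7573) = 90.48

90.48 dB


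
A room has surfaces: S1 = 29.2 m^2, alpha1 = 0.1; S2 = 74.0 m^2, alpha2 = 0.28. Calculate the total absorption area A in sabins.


Given surfaces:
  Surface 1: 29.2 * 0.1 = 2.92
  Surface 2: 74.0 * 0.28 = 20.72
Formula: A = sum(Si * alpha_i)
A = 2.92 + 20.72
A = 23.64

23.64 sabins


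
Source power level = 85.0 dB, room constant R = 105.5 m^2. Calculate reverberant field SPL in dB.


Given values:
  Lw = 85.0 dB, R = 105.5 m^2
Formula: SPL = Lw + 10 * log10(4 / R)
Compute 4 / R = 4 / 105.5 = 0.037915
Compute 10 * log10(0.037915) = -14.2119
SPL = 85.0 + (-14.2119) = 70.79

70.79 dB


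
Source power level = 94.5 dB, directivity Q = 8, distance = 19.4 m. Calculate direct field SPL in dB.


Given values:
  Lw = 94.5 dB, Q = 8, r = 19.4 m
Formula: SPL = Lw + 10 * log10(Q / (4 * pi * r^2))
Compute 4 * pi * r^2 = 4 * pi * 19.4^2 = 4729.4792
Compute Q / denom = 8 / 4729.4792 = 0.00169152
Compute 10 * log10(0.00169152) = -27.7172
SPL = 94.5 + (-27.7172) = 66.78

66.78 dB


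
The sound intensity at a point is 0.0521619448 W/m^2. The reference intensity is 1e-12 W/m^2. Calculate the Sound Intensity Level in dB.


Given values:
  I = 0.0521619448 W/m^2
  I_ref = 1e-12 W/m^2
Formula: SIL = 10 * log10(I / I_ref)
Compute ratio: I / I_ref = 52161944800
Compute log10: log10(52161944800) = 10.717354
Multiply: SIL = 10 * 10.717354 = 107.17

107.17 dB


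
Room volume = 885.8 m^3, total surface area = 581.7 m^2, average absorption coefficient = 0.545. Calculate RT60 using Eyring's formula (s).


Given values:
  V = 885.8 m^3, S = 581.7 m^2, alpha = 0.545
Formula: RT60 = 0.161 * V / (-S * ln(1 - alpha))
Compute ln(1 - 0.545) = ln(0.455) = -0.787458
Denominator: -581.7 * -0.787458 = 458.0643
Numerator: 0.161 * 885.8 = 142.6138
RT60 = 142.6138 / 458.0643 = 0.311

0.311 s


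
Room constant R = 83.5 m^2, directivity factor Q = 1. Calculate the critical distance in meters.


Given values:
  R = 83.5 m^2, Q = 1
Formula: d_c = 0.141 * sqrt(Q * R)
Compute Q * R = 1 * 83.5 = 83.5
Compute sqrt(83.5) = 9.1378
d_c = 0.141 * 9.1378 = 1.288

1.288 m


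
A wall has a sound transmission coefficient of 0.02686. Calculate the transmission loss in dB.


Given values:
  tau = 0.02686
Formula: TL = 10 * log10(1 / tau)
Compute 1 / tau = 1 / 0.02686 = 37.2301
Compute log10(37.2301) = 1.570894
TL = 10 * 1.570894 = 15.71

15.71 dB


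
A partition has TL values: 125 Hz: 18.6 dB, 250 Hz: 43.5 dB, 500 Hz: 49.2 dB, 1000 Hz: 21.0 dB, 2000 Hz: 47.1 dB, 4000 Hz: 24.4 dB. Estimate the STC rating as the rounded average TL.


Given TL values at each frequency:
  125 Hz: 18.6 dB
  250 Hz: 43.5 dB
  500 Hz: 49.2 dB
  1000 Hz: 21.0 dB
  2000 Hz: 47.1 dB
  4000 Hz: 24.4 dB
Formula: STC ~ round(average of TL values)
Sum = 18.6 + 43.5 + 49.2 + 21.0 + 47.1 + 24.4 = 203.8
Average = 203.8 / 6 = 33.97
Rounded: 34

34


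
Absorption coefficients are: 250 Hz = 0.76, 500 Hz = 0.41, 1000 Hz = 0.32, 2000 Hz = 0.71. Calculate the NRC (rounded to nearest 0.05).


Given values:
  a_250 = 0.76, a_500 = 0.41
  a_1000 = 0.32, a_2000 = 0.71
Formula: NRC = (a250 + a500 + a1000 + a2000) / 4
Sum = 0.76 + 0.41 + 0.32 + 0.71 = 2.2
NRC = 2.2 / 4 = 0.55
Rounded to nearest 0.05: 0.55

0.55


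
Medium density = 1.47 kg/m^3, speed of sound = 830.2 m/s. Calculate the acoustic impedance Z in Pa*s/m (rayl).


Given values:
  rho = 1.47 kg/m^3
  c = 830.2 m/s
Formula: Z = rho * c
Z = 1.47 * 830.2
Z = 1220.39

1220.39 rayl


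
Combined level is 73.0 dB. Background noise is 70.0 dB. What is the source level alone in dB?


Given values:
  L_total = 73.0 dB, L_bg = 70.0 dB
Formula: L_source = 10 * log10(10^(L_total/10) - 10^(L_bg/10))
Convert to linear:
  10^(73.0/10) = 19952623.1497
  10^(70.0/10) = 10000000.0
Difference: 19952623.1497 - 10000000.0 = 9952623.1497
L_source = 10 * log10(9952623.1497) = 69.98

69.98 dB


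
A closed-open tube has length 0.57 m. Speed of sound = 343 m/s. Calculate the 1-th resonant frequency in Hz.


Given values:
  Tube type: closed-open, L = 0.57 m, c = 343 m/s, n = 1
Formula: f_n = (2n - 1) * c / (4 * L)
Compute 2n - 1 = 2*1 - 1 = 1
Compute 4 * L = 4 * 0.57 = 2.28
f = 1 * 343 / 2.28
f = 150.44

150.44 Hz


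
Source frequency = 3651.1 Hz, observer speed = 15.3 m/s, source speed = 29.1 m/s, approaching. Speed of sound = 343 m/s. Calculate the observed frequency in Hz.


Given values:
  f_s = 3651.1 Hz, v_o = 15.3 m/s, v_s = 29.1 m/s
  Direction: approaching
Formula: f_o = f_s * (c + v_o) / (c - v_s)
Numerator: c + v_o = 343 + 15.3 = 358.3
Denominator: c - v_s = 343 - 29.1 = 313.9
f_o = 3651.1 * 358.3 / 313.9 = 4167.53

4167.53 Hz


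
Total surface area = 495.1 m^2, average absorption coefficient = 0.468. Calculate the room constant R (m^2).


Given values:
  S = 495.1 m^2, alpha = 0.468
Formula: R = S * alpha / (1 - alpha)
Numerator: 495.1 * 0.468 = 231.7068
Denominator: 1 - 0.468 = 0.532
R = 231.7068 / 0.532 = 435.54

435.54 m^2


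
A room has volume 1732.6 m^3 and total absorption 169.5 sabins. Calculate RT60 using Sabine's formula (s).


Given values:
  V = 1732.6 m^3
  A = 169.5 sabins
Formula: RT60 = 0.161 * V / A
Numerator: 0.161 * 1732.6 = 278.9486
RT60 = 278.9486 / 169.5 = 1.646

1.646 s


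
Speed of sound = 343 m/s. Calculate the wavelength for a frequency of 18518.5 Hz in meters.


Given values:
  c = 343 m/s, f = 18518.5 Hz
Formula: lambda = c / f
lambda = 343 / 18518.5
lambda = 0.0185

0.0185 m


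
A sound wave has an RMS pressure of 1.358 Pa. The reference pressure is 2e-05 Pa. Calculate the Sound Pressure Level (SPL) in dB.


Given values:
  p = 1.358 Pa
  p_ref = 2e-05 Pa
Formula: SPL = 20 * log10(p / p_ref)
Compute ratio: p / p_ref = 1.358 / 2e-05 = 67900
Compute log10: log10(67900) = 4.83187
Multiply: SPL = 20 * 4.83187 = 96.64

96.64 dB


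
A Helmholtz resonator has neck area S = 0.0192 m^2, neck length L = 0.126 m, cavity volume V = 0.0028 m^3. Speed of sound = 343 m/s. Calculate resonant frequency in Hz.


Given values:
  S = 0.0192 m^2, L = 0.126 m, V = 0.0028 m^3, c = 343 m/s
Formula: f = (c / (2*pi)) * sqrt(S / (V * L))
Compute V * L = 0.0028 * 0.126 = 0.0003528
Compute S / (V * L) = 0.0192 / 0.0003528 = 54.4218
Compute sqrt(54.4218) = 7.377113
Compute c / (2*pi) = 343 / 6.283185 = 54.590148
f = 54.590148 * 7.377113 = 402.72

402.72 Hz


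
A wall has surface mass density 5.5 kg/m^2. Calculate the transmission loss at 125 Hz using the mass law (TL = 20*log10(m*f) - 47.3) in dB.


Given values:
  m = 5.5 kg/m^2, f = 125 Hz
Formula: TL = 20 * log10(m * f) - 47.3
Compute m * f = 5.5 * 125 = 687.5
Compute log10(687.5) = 2.837273
Compute 20 * 2.837273 = 56.7455
TL = 56.7455 - 47.3 = 9.45

9.45 dB


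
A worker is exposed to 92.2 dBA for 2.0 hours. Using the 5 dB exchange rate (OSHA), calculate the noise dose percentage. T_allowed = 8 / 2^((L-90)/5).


Given values:
  L = 92.2 dBA, T = 2.0 hours
Formula: T_allowed = 8 / 2^((L - 90) / 5)
Compute exponent: (92.2 - 90) / 5 = 0.44
Compute 2^(0.44) = 1.356604
T_allowed = 8 / 1.356604 = 5.897078 hours
Dose = (T / T_allowed) * 100
Dose = (2.0 / 5.897078) * 100 = 33.92

33.92 %


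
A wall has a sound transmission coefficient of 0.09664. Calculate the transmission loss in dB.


Given values:
  tau = 0.09664
Formula: TL = 10 * log10(1 / tau)
Compute 1 / tau = 1 / 0.09664 = 10.3477
Compute log10(10.3477) = 1.014844
TL = 10 * 1.014844 = 10.15

10.15 dB


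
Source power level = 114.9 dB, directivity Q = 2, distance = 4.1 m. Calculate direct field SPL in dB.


Given values:
  Lw = 114.9 dB, Q = 2, r = 4.1 m
Formula: SPL = Lw + 10 * log10(Q / (4 * pi * r^2))
Compute 4 * pi * r^2 = 4 * pi * 4.1^2 = 211.2407
Compute Q / denom = 2 / 211.2407 = 0.00946787
Compute 10 * log10(0.00946787) = -20.2375
SPL = 114.9 + (-20.2375) = 94.66

94.66 dB


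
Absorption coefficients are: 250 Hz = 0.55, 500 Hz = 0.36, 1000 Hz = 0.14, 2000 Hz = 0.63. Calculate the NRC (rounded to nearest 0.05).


Given values:
  a_250 = 0.55, a_500 = 0.36
  a_1000 = 0.14, a_2000 = 0.63
Formula: NRC = (a250 + a500 + a1000 + a2000) / 4
Sum = 0.55 + 0.36 + 0.14 + 0.63 = 1.68
NRC = 1.68 / 4 = 0.42
Rounded to nearest 0.05: 0.4

0.4


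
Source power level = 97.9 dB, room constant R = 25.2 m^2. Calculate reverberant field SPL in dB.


Given values:
  Lw = 97.9 dB, R = 25.2 m^2
Formula: SPL = Lw + 10 * log10(4 / R)
Compute 4 / R = 4 / 25.2 = 0.15873
Compute 10 * log10(0.15873) = -7.9934
SPL = 97.9 + (-7.9934) = 89.91

89.91 dB


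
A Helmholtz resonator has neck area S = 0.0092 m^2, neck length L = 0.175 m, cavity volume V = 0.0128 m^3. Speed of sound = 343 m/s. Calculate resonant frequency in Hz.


Given values:
  S = 0.0092 m^2, L = 0.175 m, V = 0.0128 m^3, c = 343 m/s
Formula: f = (c / (2*pi)) * sqrt(S / (V * L))
Compute V * L = 0.0128 * 0.175 = 0.00224
Compute S / (V * L) = 0.0092 / 0.00224 = 4.1071
Compute sqrt(4.1071) = 2.026598
Compute c / (2*pi) = 343 / 6.283185 = 54.590148
f = 54.590148 * 2.026598 = 110.63

110.63 Hz


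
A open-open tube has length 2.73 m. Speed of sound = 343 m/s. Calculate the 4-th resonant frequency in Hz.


Given values:
  Tube type: open-open, L = 2.73 m, c = 343 m/s, n = 4
Formula: f_n = n * c / (2 * L)
Compute 2 * L = 2 * 2.73 = 5.46
f = 4 * 343 / 5.46
f = 251.28

251.28 Hz


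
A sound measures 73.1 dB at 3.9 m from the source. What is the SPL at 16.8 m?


Given values:
  SPL1 = 73.1 dB, r1 = 3.9 m, r2 = 16.8 m
Formula: SPL2 = SPL1 - 20 * log10(r2 / r1)
Compute ratio: r2 / r1 = 16.8 / 3.9 = 4.3077
Compute log10: log10(4.3077) = 0.634245
Compute drop: 20 * 0.634245 = 12.6849
SPL2 = 73.1 - 12.6849 = 60.42

60.42 dB


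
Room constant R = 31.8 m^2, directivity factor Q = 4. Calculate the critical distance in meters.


Given values:
  R = 31.8 m^2, Q = 4
Formula: d_c = 0.141 * sqrt(Q * R)
Compute Q * R = 4 * 31.8 = 127.2
Compute sqrt(127.2) = 11.2783
d_c = 0.141 * 11.2783 = 1.59

1.59 m


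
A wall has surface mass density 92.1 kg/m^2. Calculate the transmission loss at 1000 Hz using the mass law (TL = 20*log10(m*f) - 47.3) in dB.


Given values:
  m = 92.1 kg/m^2, f = 1000 Hz
Formula: TL = 20 * log10(m * f) - 47.3
Compute m * f = 92.1 * 1000 = 92100.0
Compute log10(92100.0) = 4.96426
Compute 20 * 4.96426 = 99.2852
TL = 99.2852 - 47.3 = 51.99

51.99 dB


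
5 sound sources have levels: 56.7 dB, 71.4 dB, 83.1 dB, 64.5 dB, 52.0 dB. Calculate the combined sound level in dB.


Formula: L_total = 10 * log10( sum(10^(Li/10)) )
  Source 1: 10^(56.7/10) = 467735.1413
  Source 2: 10^(71.4/10) = 13803842.646
  Source 3: 10^(83.1/10) = 204173794.467
  Source 4: 10^(64.5/10) = 2818382.9313
  Source 5: 10^(52.0/10) = 158489.3192
Sum of linear values = 221422244.5048
L_total = 10 * log10(221422244.5048) = 83.45

83.45 dB


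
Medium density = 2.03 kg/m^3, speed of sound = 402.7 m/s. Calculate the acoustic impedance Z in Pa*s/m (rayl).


Given values:
  rho = 2.03 kg/m^3
  c = 402.7 m/s
Formula: Z = rho * c
Z = 2.03 * 402.7
Z = 817.48

817.48 rayl


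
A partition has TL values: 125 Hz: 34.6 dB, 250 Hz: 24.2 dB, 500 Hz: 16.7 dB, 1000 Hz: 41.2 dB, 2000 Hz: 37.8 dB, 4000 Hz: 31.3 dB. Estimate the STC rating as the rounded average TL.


Given TL values at each frequency:
  125 Hz: 34.6 dB
  250 Hz: 24.2 dB
  500 Hz: 16.7 dB
  1000 Hz: 41.2 dB
  2000 Hz: 37.8 dB
  4000 Hz: 31.3 dB
Formula: STC ~ round(average of TL values)
Sum = 34.6 + 24.2 + 16.7 + 41.2 + 37.8 + 31.3 = 185.8
Average = 185.8 / 6 = 30.97
Rounded: 31

31


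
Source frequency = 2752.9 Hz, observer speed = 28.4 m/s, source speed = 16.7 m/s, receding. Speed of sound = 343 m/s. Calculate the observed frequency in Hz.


Given values:
  f_s = 2752.9 Hz, v_o = 28.4 m/s, v_s = 16.7 m/s
  Direction: receding
Formula: f_o = f_s * (c - v_o) / (c + v_s)
Numerator: c - v_o = 343 - 28.4 = 314.6
Denominator: c + v_s = 343 + 16.7 = 359.7
f_o = 2752.9 * 314.6 / 359.7 = 2407.74

2407.74 Hz


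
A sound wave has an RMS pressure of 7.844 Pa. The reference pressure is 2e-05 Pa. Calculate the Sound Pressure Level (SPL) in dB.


Given values:
  p = 7.844 Pa
  p_ref = 2e-05 Pa
Formula: SPL = 20 * log10(p / p_ref)
Compute ratio: p / p_ref = 7.844 / 2e-05 = 392200
Compute log10: log10(392200) = 5.593508
Multiply: SPL = 20 * 5.593508 = 111.87

111.87 dB


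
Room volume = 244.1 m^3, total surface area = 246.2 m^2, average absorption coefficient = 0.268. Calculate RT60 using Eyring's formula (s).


Given values:
  V = 244.1 m^3, S = 246.2 m^2, alpha = 0.268
Formula: RT60 = 0.161 * V / (-S * ln(1 - alpha))
Compute ln(1 - 0.268) = ln(0.732) = -0.311975
Denominator: -246.2 * -0.311975 = 76.8082
Numerator: 0.161 * 244.1 = 39.3001
RT60 = 39.3001 / 76.8082 = 0.512

0.512 s


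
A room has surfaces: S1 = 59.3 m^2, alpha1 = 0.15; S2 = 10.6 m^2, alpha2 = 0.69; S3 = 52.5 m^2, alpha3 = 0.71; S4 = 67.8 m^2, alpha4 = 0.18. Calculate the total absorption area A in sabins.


Given surfaces:
  Surface 1: 59.3 * 0.15 = 8.895
  Surface 2: 10.6 * 0.69 = 7.314
  Surface 3: 52.5 * 0.71 = 37.275
  Surface 4: 67.8 * 0.18 = 12.204
Formula: A = sum(Si * alpha_i)
A = 8.895 + 7.314 + 37.275 + 12.204
A = 65.69

65.69 sabins


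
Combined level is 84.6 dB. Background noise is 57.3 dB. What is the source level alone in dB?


Given values:
  L_total = 84.6 dB, L_bg = 57.3 dB
Formula: L_source = 10 * log10(10^(L_total/10) - 10^(L_bg/10))
Convert to linear:
  10^(84.6/10) = 288403150.3127
  10^(57.3/10) = 537031.7964
Difference: 288403150.3127 - 537031.7964 = 287866118.5163
L_source = 10 * log10(287866118.5163) = 84.59

84.59 dB


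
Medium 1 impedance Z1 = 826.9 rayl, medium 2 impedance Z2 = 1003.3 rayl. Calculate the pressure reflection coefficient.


Given values:
  Z1 = 826.9 rayl, Z2 = 1003.3 rayl
Formula: R = (Z2 - Z1) / (Z2 + Z1)
Numerator: Z2 - Z1 = 1003.3 - 826.9 = 176.4
Denominator: Z2 + Z1 = 1003.3 + 826.9 = 1830.2
R = 176.4 / 1830.2 = 0.0964

0.0964


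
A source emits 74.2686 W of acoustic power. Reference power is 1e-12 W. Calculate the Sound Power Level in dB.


Given values:
  W = 74.2686 W
  W_ref = 1e-12 W
Formula: SWL = 10 * log10(W / W_ref)
Compute ratio: W / W_ref = 74268600000000
Compute log10: log10(74268600000000) = 13.870805
Multiply: SWL = 10 * 13.870805 = 138.71

138.71 dB


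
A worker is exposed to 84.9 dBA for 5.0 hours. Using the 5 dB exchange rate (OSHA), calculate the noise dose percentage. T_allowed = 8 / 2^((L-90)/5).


Given values:
  L = 84.9 dBA, T = 5.0 hours
Formula: T_allowed = 8 / 2^((L - 90) / 5)
Compute exponent: (84.9 - 90) / 5 = -1.02
Compute 2^(-1.02) = 0.493116
T_allowed = 8 / 0.493116 = 16.223363 hours
Dose = (T / T_allowed) * 100
Dose = (5.0 / 16.223363) * 100 = 30.82

30.82 %


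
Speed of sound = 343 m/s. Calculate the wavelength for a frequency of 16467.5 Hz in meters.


Given values:
  c = 343 m/s, f = 16467.5 Hz
Formula: lambda = c / f
lambda = 343 / 16467.5
lambda = 0.0208

0.0208 m


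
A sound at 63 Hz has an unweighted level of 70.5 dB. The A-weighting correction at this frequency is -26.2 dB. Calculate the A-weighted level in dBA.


Given values:
  SPL = 70.5 dB
  A-weighting at 63 Hz = -26.2 dB
Formula: L_A = SPL + A_weight
L_A = 70.5 + (-26.2)
L_A = 44.3

44.3 dBA


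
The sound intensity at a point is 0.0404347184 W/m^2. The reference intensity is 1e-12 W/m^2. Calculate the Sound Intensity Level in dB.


Given values:
  I = 0.0404347184 W/m^2
  I_ref = 1e-12 W/m^2
Formula: SIL = 10 * log10(I / I_ref)
Compute ratio: I / I_ref = 40434718400
Compute log10: log10(40434718400) = 10.606754
Multiply: SIL = 10 * 10.606754 = 106.07

106.07 dB


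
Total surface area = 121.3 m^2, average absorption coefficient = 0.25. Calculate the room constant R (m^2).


Given values:
  S = 121.3 m^2, alpha = 0.25
Formula: R = S * alpha / (1 - alpha)
Numerator: 121.3 * 0.25 = 30.325
Denominator: 1 - 0.25 = 0.75
R = 30.325 / 0.75 = 40.43

40.43 m^2


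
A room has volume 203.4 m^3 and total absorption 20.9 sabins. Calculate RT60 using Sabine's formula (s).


Given values:
  V = 203.4 m^3
  A = 20.9 sabins
Formula: RT60 = 0.161 * V / A
Numerator: 0.161 * 203.4 = 32.7474
RT60 = 32.7474 / 20.9 = 1.567

1.567 s


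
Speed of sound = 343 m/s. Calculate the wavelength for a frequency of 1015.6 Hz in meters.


Given values:
  c = 343 m/s, f = 1015.6 Hz
Formula: lambda = c / f
lambda = 343 / 1015.6
lambda = 0.3377

0.3377 m


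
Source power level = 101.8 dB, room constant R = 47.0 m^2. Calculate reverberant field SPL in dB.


Given values:
  Lw = 101.8 dB, R = 47.0 m^2
Formula: SPL = Lw + 10 * log10(4 / R)
Compute 4 / R = 4 / 47.0 = 0.085106
Compute 10 * log10(0.085106) = -10.7004
SPL = 101.8 + (-10.7004) = 91.1

91.1 dB


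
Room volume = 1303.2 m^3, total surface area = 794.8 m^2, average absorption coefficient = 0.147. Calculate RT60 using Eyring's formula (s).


Given values:
  V = 1303.2 m^3, S = 794.8 m^2, alpha = 0.147
Formula: RT60 = 0.161 * V / (-S * ln(1 - alpha))
Compute ln(1 - 0.147) = ln(0.853) = -0.158996
Denominator: -794.8 * -0.158996 = 126.37
Numerator: 0.161 * 1303.2 = 209.8152
RT60 = 209.8152 / 126.37 = 1.66

1.66 s


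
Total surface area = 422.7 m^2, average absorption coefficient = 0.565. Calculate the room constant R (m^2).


Given values:
  S = 422.7 m^2, alpha = 0.565
Formula: R = S * alpha / (1 - alpha)
Numerator: 422.7 * 0.565 = 238.8255
Denominator: 1 - 0.565 = 0.435
R = 238.8255 / 0.435 = 549.02

549.02 m^2


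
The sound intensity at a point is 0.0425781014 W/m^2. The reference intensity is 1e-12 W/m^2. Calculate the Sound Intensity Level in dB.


Given values:
  I = 0.0425781014 W/m^2
  I_ref = 1e-12 W/m^2
Formula: SIL = 10 * log10(I / I_ref)
Compute ratio: I / I_ref = 42578101400
Compute log10: log10(42578101400) = 10.629186
Multiply: SIL = 10 * 10.629186 = 106.29

106.29 dB


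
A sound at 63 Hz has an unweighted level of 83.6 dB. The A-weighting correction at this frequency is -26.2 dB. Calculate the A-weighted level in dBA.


Given values:
  SPL = 83.6 dB
  A-weighting at 63 Hz = -26.2 dB
Formula: L_A = SPL + A_weight
L_A = 83.6 + (-26.2)
L_A = 57.4

57.4 dBA


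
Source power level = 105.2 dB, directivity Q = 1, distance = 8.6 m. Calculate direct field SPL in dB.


Given values:
  Lw = 105.2 dB, Q = 1, r = 8.6 m
Formula: SPL = Lw + 10 * log10(Q / (4 * pi * r^2))
Compute 4 * pi * r^2 = 4 * pi * 8.6^2 = 929.4088
Compute Q / denom = 1 / 929.4088 = 0.00107595
Compute 10 * log10(0.00107595) = -29.6821
SPL = 105.2 + (-29.6821) = 75.52

75.52 dB


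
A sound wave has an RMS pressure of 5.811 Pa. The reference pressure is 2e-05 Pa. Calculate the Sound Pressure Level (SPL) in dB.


Given values:
  p = 5.811 Pa
  p_ref = 2e-05 Pa
Formula: SPL = 20 * log10(p / p_ref)
Compute ratio: p / p_ref = 5.811 / 2e-05 = 290550
Compute log10: log10(290550) = 5.463221
Multiply: SPL = 20 * 5.463221 = 109.26

109.26 dB


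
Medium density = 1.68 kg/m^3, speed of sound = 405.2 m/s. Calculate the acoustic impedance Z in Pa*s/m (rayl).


Given values:
  rho = 1.68 kg/m^3
  c = 405.2 m/s
Formula: Z = rho * c
Z = 1.68 * 405.2
Z = 680.74

680.74 rayl


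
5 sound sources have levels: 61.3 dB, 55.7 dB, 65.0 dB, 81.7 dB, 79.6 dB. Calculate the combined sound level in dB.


Formula: L_total = 10 * log10( sum(10^(Li/10)) )
  Source 1: 10^(61.3/10) = 1348962.8826
  Source 2: 10^(55.7/10) = 371535.2291
  Source 3: 10^(65.0/10) = 3162277.6602
  Source 4: 10^(81.7/10) = 147910838.8168
  Source 5: 10^(79.6/10) = 91201083.9356
Sum of linear values = 243994698.5243
L_total = 10 * log10(243994698.5243) = 83.87

83.87 dB


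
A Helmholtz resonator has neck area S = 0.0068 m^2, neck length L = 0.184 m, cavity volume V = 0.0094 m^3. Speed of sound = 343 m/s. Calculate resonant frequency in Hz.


Given values:
  S = 0.0068 m^2, L = 0.184 m, V = 0.0094 m^3, c = 343 m/s
Formula: f = (c / (2*pi)) * sqrt(S / (V * L))
Compute V * L = 0.0094 * 0.184 = 0.0017296
Compute S / (V * L) = 0.0068 / 0.0017296 = 3.9315
Compute sqrt(3.9315) = 1.982801
Compute c / (2*pi) = 343 / 6.283185 = 54.590148
f = 54.590148 * 1.982801 = 108.24

108.24 Hz


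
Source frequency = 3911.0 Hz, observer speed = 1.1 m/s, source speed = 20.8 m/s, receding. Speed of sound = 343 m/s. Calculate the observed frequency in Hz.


Given values:
  f_s = 3911.0 Hz, v_o = 1.1 m/s, v_s = 20.8 m/s
  Direction: receding
Formula: f_o = f_s * (c - v_o) / (c + v_s)
Numerator: c - v_o = 343 - 1.1 = 341.9
Denominator: c + v_s = 343 + 20.8 = 363.8
f_o = 3911.0 * 341.9 / 363.8 = 3675.57

3675.57 Hz


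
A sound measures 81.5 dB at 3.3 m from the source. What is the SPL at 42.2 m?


Given values:
  SPL1 = 81.5 dB, r1 = 3.3 m, r2 = 42.2 m
Formula: SPL2 = SPL1 - 20 * log10(r2 / r1)
Compute ratio: r2 / r1 = 42.2 / 3.3 = 12.7879
Compute log10: log10(12.7879) = 1.106799
Compute drop: 20 * 1.106799 = 22.136
SPL2 = 81.5 - 22.136 = 59.36

59.36 dB


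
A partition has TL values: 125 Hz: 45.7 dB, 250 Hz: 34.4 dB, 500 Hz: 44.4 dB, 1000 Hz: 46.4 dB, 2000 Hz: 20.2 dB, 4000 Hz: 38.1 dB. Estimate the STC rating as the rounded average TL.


Given TL values at each frequency:
  125 Hz: 45.7 dB
  250 Hz: 34.4 dB
  500 Hz: 44.4 dB
  1000 Hz: 46.4 dB
  2000 Hz: 20.2 dB
  4000 Hz: 38.1 dB
Formula: STC ~ round(average of TL values)
Sum = 45.7 + 34.4 + 44.4 + 46.4 + 20.2 + 38.1 = 229.2
Average = 229.2 / 6 = 38.2
Rounded: 38

38


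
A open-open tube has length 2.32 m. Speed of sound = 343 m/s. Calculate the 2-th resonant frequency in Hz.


Given values:
  Tube type: open-open, L = 2.32 m, c = 343 m/s, n = 2
Formula: f_n = n * c / (2 * L)
Compute 2 * L = 2 * 2.32 = 4.64
f = 2 * 343 / 4.64
f = 147.84

147.84 Hz


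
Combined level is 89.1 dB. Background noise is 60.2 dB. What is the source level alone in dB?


Given values:
  L_total = 89.1 dB, L_bg = 60.2 dB
Formula: L_source = 10 * log10(10^(L_total/10) - 10^(L_bg/10))
Convert to linear:
  10^(89.1/10) = 812830516.1641
  10^(60.2/10) = 1047128.5481
Difference: 812830516.1641 - 1047128.5481 = 811783387.616
L_source = 10 * log10(811783387.616) = 89.09

89.09 dB


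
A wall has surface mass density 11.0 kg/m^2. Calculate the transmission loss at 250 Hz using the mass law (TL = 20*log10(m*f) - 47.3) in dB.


Given values:
  m = 11.0 kg/m^2, f = 250 Hz
Formula: TL = 20 * log10(m * f) - 47.3
Compute m * f = 11.0 * 250 = 2750.0
Compute log10(2750.0) = 3.439333
Compute 20 * 3.439333 = 68.7867
TL = 68.7867 - 47.3 = 21.49

21.49 dB


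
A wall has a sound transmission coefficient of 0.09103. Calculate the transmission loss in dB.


Given values:
  tau = 0.09103
Formula: TL = 10 * log10(1 / tau)
Compute 1 / tau = 1 / 0.09103 = 10.9854
Compute log10(10.9854) = 1.040816
TL = 10 * 1.040816 = 10.41

10.41 dB


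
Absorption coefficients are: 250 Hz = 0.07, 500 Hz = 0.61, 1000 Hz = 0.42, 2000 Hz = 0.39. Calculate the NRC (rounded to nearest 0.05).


Given values:
  a_250 = 0.07, a_500 = 0.61
  a_1000 = 0.42, a_2000 = 0.39
Formula: NRC = (a250 + a500 + a1000 + a2000) / 4
Sum = 0.07 + 0.61 + 0.42 + 0.39 = 1.49
NRC = 1.49 / 4 = 0.3725
Rounded to nearest 0.05: 0.35

0.35


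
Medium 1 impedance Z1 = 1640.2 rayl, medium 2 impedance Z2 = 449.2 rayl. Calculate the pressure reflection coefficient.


Given values:
  Z1 = 1640.2 rayl, Z2 = 449.2 rayl
Formula: R = (Z2 - Z1) / (Z2 + Z1)
Numerator: Z2 - Z1 = 449.2 - 1640.2 = -1191.0
Denominator: Z2 + Z1 = 449.2 + 1640.2 = 2089.4
R = -1191.0 / 2089.4 = -0.57

-0.57


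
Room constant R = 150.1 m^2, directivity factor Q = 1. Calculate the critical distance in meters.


Given values:
  R = 150.1 m^2, Q = 1
Formula: d_c = 0.141 * sqrt(Q * R)
Compute Q * R = 1 * 150.1 = 150.1
Compute sqrt(150.1) = 12.2515
d_c = 0.141 * 12.2515 = 1.727

1.727 m


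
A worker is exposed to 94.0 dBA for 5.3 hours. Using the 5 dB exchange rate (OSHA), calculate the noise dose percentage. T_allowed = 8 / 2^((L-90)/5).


Given values:
  L = 94.0 dBA, T = 5.3 hours
Formula: T_allowed = 8 / 2^((L - 90) / 5)
Compute exponent: (94.0 - 90) / 5 = 0.8
Compute 2^(0.8) = 1.741101
T_allowed = 8 / 1.741101 = 4.594794 hours
Dose = (T / T_allowed) * 100
Dose = (5.3 / 4.594794) * 100 = 115.35

115.35 %


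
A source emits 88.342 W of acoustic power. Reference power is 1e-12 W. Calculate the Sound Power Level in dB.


Given values:
  W = 88.342 W
  W_ref = 1e-12 W
Formula: SWL = 10 * log10(W / W_ref)
Compute ratio: W / W_ref = 88342000000000
Compute log10: log10(88342000000000) = 13.946167
Multiply: SWL = 10 * 13.946167 = 139.46

139.46 dB


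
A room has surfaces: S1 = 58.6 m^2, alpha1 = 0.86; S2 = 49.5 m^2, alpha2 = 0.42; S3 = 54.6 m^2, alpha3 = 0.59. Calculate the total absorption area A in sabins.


Given surfaces:
  Surface 1: 58.6 * 0.86 = 50.396
  Surface 2: 49.5 * 0.42 = 20.79
  Surface 3: 54.6 * 0.59 = 32.214
Formula: A = sum(Si * alpha_i)
A = 50.396 + 20.79 + 32.214
A = 103.4

103.4 sabins


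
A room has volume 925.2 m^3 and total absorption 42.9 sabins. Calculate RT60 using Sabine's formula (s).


Given values:
  V = 925.2 m^3
  A = 42.9 sabins
Formula: RT60 = 0.161 * V / A
Numerator: 0.161 * 925.2 = 148.9572
RT60 = 148.9572 / 42.9 = 3.472

3.472 s


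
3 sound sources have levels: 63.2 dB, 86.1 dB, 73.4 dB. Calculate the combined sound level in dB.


Formula: L_total = 10 * log10( sum(10^(Li/10)) )
  Source 1: 10^(63.2/10) = 2089296.1309
  Source 2: 10^(86.1/10) = 407380277.8041
  Source 3: 10^(73.4/10) = 21877616.2395
Sum of linear values = 431347190.1745
L_total = 10 * log10(431347190.1745) = 86.35

86.35 dB


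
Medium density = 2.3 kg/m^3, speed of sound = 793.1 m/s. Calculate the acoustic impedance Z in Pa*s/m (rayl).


Given values:
  rho = 2.3 kg/m^3
  c = 793.1 m/s
Formula: Z = rho * c
Z = 2.3 * 793.1
Z = 1824.13

1824.13 rayl


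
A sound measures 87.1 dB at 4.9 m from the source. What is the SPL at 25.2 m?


Given values:
  SPL1 = 87.1 dB, r1 = 4.9 m, r2 = 25.2 m
Formula: SPL2 = SPL1 - 20 * log10(r2 / r1)
Compute ratio: r2 / r1 = 25.2 / 4.9 = 5.1429
Compute log10: log10(5.1429) = 0.711208
Compute drop: 20 * 0.711208 = 14.2242
SPL2 = 87.1 - 14.2242 = 72.88

72.88 dB


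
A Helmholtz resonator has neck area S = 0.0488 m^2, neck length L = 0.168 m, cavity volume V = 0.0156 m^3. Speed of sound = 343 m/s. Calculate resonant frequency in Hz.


Given values:
  S = 0.0488 m^2, L = 0.168 m, V = 0.0156 m^3, c = 343 m/s
Formula: f = (c / (2*pi)) * sqrt(S / (V * L))
Compute V * L = 0.0156 * 0.168 = 0.0026208
Compute S / (V * L) = 0.0488 / 0.0026208 = 18.6203
Compute sqrt(18.6203) = 4.315125
Compute c / (2*pi) = 343 / 6.283185 = 54.590148
f = 54.590148 * 4.315125 = 235.56

235.56 Hz


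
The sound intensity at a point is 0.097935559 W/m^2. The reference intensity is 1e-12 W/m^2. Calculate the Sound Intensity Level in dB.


Given values:
  I = 0.097935559 W/m^2
  I_ref = 1e-12 W/m^2
Formula: SIL = 10 * log10(I / I_ref)
Compute ratio: I / I_ref = 97935559000
Compute log10: log10(97935559000) = 10.99094
Multiply: SIL = 10 * 10.99094 = 109.91

109.91 dB


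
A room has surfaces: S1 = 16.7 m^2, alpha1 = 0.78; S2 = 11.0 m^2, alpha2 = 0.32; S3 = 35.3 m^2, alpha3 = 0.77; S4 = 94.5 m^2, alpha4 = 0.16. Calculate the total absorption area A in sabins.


Given surfaces:
  Surface 1: 16.7 * 0.78 = 13.026
  Surface 2: 11.0 * 0.32 = 3.52
  Surface 3: 35.3 * 0.77 = 27.181
  Surface 4: 94.5 * 0.16 = 15.12
Formula: A = sum(Si * alpha_i)
A = 13.026 + 3.52 + 27.181 + 15.12
A = 58.85

58.85 sabins


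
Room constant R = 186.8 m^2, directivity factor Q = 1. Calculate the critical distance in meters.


Given values:
  R = 186.8 m^2, Q = 1
Formula: d_c = 0.141 * sqrt(Q * R)
Compute Q * R = 1 * 186.8 = 186.8
Compute sqrt(186.8) = 13.6675
d_c = 0.141 * 13.6675 = 1.927

1.927 m


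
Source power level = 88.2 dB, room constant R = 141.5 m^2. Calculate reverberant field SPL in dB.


Given values:
  Lw = 88.2 dB, R = 141.5 m^2
Formula: SPL = Lw + 10 * log10(4 / R)
Compute 4 / R = 4 / 141.5 = 0.028269
Compute 10 * log10(0.028269) = -15.4869
SPL = 88.2 + (-15.4869) = 72.71

72.71 dB


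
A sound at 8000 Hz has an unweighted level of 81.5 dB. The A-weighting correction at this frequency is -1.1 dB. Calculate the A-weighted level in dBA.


Given values:
  SPL = 81.5 dB
  A-weighting at 8000 Hz = -1.1 dB
Formula: L_A = SPL + A_weight
L_A = 81.5 + (-1.1)
L_A = 80.4

80.4 dBA


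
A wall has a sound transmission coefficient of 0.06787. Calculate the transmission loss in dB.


Given values:
  tau = 0.06787
Formula: TL = 10 * log10(1 / tau)
Compute 1 / tau = 1 / 0.06787 = 14.7341
Compute log10(14.7341) = 1.168324
TL = 10 * 1.168324 = 11.68

11.68 dB


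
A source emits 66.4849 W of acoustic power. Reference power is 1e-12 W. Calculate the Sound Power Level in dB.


Given values:
  W = 66.4849 W
  W_ref = 1e-12 W
Formula: SWL = 10 * log10(W / W_ref)
Compute ratio: W / W_ref = 66484900000000
Compute log10: log10(66484900000000) = 13.822723
Multiply: SWL = 10 * 13.822723 = 138.23

138.23 dB


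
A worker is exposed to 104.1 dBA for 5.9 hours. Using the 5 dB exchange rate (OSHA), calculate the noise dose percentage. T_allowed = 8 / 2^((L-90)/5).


Given values:
  L = 104.1 dBA, T = 5.9 hours
Formula: T_allowed = 8 / 2^((L - 90) / 5)
Compute exponent: (104.1 - 90) / 5 = 2.82
Compute 2^(2.82) = 7.061624
T_allowed = 8 / 7.061624 = 1.132884 hours
Dose = (T / T_allowed) * 100
Dose = (5.9 / 1.132884) * 100 = 520.79

520.79 %


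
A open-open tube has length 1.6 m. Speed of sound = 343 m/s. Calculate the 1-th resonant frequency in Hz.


Given values:
  Tube type: open-open, L = 1.6 m, c = 343 m/s, n = 1
Formula: f_n = n * c / (2 * L)
Compute 2 * L = 2 * 1.6 = 3.2
f = 1 * 343 / 3.2
f = 107.19

107.19 Hz
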